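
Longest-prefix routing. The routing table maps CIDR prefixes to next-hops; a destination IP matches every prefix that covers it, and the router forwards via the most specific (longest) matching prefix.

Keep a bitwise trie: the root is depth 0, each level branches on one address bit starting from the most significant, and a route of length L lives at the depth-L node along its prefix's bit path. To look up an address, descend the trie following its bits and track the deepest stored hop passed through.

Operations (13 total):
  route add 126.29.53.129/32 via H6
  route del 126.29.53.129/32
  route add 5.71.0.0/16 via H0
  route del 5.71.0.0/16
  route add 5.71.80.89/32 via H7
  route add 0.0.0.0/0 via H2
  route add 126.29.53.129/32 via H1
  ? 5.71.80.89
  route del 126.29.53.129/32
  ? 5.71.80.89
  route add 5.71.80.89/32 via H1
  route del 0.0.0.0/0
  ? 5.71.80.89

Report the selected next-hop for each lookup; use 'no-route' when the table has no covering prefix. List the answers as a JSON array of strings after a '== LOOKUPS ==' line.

Trace:
  + 126.29.53.129/32 (H6) depth=32
  del 126.29.53.129/32 (clear depth 32)
  + 5.71.0.0/16 (H0) depth=16
  del 5.71.0.0/16 (clear depth 16)
  + 5.71.80.89/32 (H7) depth=32
  + 0.0.0.0/0 (H2) depth=0
  + 126.29.53.129/32 (H1) depth=32
  Q 5.71.80.89: descend 00000101010001110101000001011001 ; hops seen [H2,H7] ; pick H7
  del 126.29.53.129/32 (clear depth 32)
  Q 5.71.80.89: descend 00000101010001110101000001011001 ; hops seen [H2,H7] ; pick H7
  + 5.71.80.89/32 (H1) depth=32
  del 0.0.0.0/0 (clear depth 0)
  Q 5.71.80.89: descend 00000101010001110101000001011001 ; hops seen [H1] ; pick H1

== LOOKUPS ==
["H7","H7","H1"]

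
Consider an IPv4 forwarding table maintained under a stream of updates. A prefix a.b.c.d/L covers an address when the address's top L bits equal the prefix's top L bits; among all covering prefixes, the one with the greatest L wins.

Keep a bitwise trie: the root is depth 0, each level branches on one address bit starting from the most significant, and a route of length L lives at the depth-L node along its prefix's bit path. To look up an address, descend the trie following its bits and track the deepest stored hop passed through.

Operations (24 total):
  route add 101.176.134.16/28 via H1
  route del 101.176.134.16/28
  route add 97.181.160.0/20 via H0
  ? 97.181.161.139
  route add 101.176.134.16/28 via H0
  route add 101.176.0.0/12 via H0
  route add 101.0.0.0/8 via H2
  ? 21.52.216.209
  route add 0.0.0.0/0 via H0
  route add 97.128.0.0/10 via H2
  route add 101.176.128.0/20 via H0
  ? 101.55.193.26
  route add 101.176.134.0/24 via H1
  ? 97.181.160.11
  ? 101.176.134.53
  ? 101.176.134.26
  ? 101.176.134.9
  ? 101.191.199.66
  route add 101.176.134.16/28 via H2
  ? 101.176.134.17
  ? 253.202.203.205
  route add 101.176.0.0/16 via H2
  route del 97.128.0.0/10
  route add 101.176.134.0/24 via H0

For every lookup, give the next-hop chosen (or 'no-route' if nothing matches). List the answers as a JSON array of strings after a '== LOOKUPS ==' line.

Apply in order:
  add 101.176.134.16/28 -> H1 at depth 28
  - 101.176.134.16/28 clear@28
  add 97.181.160.0/20 -> H0 at depth 20
  lookup 97.181.161.139: bits 01100001101101011010 walk d0:-→d1:-→d2:-→d3:-→d4:-→d5:-→d6:-→d7:-→d8:-→d9:-→d10:-→d11:-→d12:-→d13:-→d14:-→d15:-→d16:-→d17:-→d18:-→d19:-→d20:H0 -> H0
  add 101.176.134.16/28 -> H0 at depth 28
  add 101.176.0.0/12 -> H0 at depth 12
  add 101.0.0.0/8 -> H2 at depth 8
  lookup 21.52.216.209: bits 0 walk d0:-→d1:- -> no-route
  add 0.0.0.0/0 -> H0 at depth 0
  add 97.128.0.0/10 -> H2 at depth 10
  add 101.176.128.0/20 -> H0 at depth 20
  lookup 101.55.193.26: bits 01100101 walk d0:H0→d1:-→d2:-→d3:-→d4:-→d5:-→d6:-→d7:-→d8:H2 -> H2
  add 101.176.134.0/24 -> H1 at depth 24
  lookup 97.181.160.11: bits 01100001101101011010 walk d0:H0→d1:-→d2:-→d3:-→d4:-→d5:-→d6:-→d7:-→d8:-→d9:-→d10:H2→d11:-→d12:-→d13:-→d14:-→d15:-→d16:-→d17:-→d18:-→d19:-→d20:H0 -> H0
  lookup 101.176.134.53: bits 01100101101100001000011000 walk d0:H0→d1:-→d2:-→d3:-→d4:-→d5:-→d6:-→d7:-→d8:H2→d9:-→d10:-→d11:-→d12:H0→d13:-→d14:-→d15:-→d16:-→d17:-→d18:-→d19:-→d20:H0→d21:-→d22:-→d23:-→d24:H1→d25:-→d26:- -> H1
  lookup 101.176.134.26: bits 0110010110110000100001100001 walk d0:H0→d1:-→d2:-→d3:-→d4:-→d5:-→d6:-→d7:-→d8:H2→d9:-→d10:-→d11:-→d12:H0→d13:-→d14:-→d15:-→d16:-→d17:-→d18:-→d19:-→d20:H0→d21:-→d22:-→d23:-→d24:H1→d25:-→d26:-→d27:-→d28:H0 -> H0
  lookup 101.176.134.9: bits 011001011011000010000110000 walk d0:H0→d1:-→d2:-→d3:-→d4:-→d5:-→d6:-→d7:-→d8:H2→d9:-→d10:-→d11:-→d12:H0→d13:-→d14:-→d15:-→d16:-→d17:-→d18:-→d19:-→d20:H0→d21:-→d22:-→d23:-→d24:H1→d25:-→d26:-→d27:- -> H1
  lookup 101.191.199.66: bits 011001011011 walk d0:H0→d1:-→d2:-→d3:-→d4:-→d5:-→d6:-→d7:-→d8:H2→d9:-→d10:-→d11:-→d12:H0 -> H0
  add 101.176.134.16/28 -> H2 at depth 28
  lookup 101.176.134.17: bits 0110010110110000100001100001 walk d0:H0→d1:-→d2:-→d3:-→d4:-→d5:-→d6:-→d7:-→d8:H2→d9:-→d10:-→d11:-→d12:H0→d13:-→d14:-→d15:-→d16:-→d17:-→d18:-→d19:-→d20:H0→d21:-→d22:-→d23:-→d24:H1→d25:-→d26:-→d27:-→d28:H2 -> H2
  lookup 253.202.203.205: bits ε walk d0:H0 -> H0
  add 101.176.0.0/16 -> H2 at depth 16
  - 97.128.0.0/10 clear@10
  add 101.176.134.0/24 -> H0 at depth 24

== LOOKUPS ==
["H0","no-route","H2","H0","H1","H0","H1","H0","H2","H0"]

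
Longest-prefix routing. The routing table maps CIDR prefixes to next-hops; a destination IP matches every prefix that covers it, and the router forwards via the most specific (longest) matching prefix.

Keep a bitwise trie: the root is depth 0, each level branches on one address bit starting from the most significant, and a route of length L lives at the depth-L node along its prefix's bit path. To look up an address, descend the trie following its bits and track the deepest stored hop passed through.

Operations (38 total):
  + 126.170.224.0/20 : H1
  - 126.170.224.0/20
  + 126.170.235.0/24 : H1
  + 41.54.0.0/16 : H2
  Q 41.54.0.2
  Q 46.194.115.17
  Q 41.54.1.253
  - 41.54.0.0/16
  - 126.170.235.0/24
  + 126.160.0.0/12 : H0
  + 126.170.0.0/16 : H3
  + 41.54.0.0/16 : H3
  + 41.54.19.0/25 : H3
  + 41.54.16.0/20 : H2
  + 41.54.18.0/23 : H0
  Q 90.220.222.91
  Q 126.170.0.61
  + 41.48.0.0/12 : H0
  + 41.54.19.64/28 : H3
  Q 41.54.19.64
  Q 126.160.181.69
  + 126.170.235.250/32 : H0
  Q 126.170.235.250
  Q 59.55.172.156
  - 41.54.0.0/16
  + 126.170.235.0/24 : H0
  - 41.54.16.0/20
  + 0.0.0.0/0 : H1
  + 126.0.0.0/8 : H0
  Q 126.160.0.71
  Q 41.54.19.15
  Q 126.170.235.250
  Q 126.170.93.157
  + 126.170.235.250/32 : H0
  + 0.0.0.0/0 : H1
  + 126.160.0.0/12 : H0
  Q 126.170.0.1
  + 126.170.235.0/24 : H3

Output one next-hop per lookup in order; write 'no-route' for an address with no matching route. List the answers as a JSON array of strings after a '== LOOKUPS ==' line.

Trace:
  + 126.170.224.0/20 (H1) depth=20
  del 126.170.224.0/20 (clear depth 20)
  + 126.170.235.0/24 (H1) depth=24
  + 41.54.0.0/16 (H2) depth=16
  Q 41.54.0.2: descend 0010100100110110 ; hops seen [H2] ; pick H2
  Q 46.194.115.17: descend 00101 ; hops seen [∅] ; pick no-route
  Q 41.54.1.253: descend 0010100100110110 ; hops seen [H2] ; pick H2
  del 41.54.0.0/16 (clear depth 16)
  del 126.170.235.0/24 (clear depth 24)
  + 126.160.0.0/12 (H0) depth=12
  + 126.170.0.0/16 (H3) depth=16
  + 41.54.0.0/16 (H3) depth=16
  + 41.54.19.0/25 (H3) depth=25
  + 41.54.16.0/20 (H2) depth=20
  + 41.54.18.0/23 (H0) depth=23
  Q 90.220.222.91: descend 01 ; hops seen [∅] ; pick no-route
  Q 126.170.0.61: descend 0111111010101010 ; hops seen [H0,H3] ; pick H3
  + 41.48.0.0/12 (H0) depth=12
  + 41.54.19.64/28 (H3) depth=28
  Q 41.54.19.64: descend 0010100100110110000100110100 ; hops seen [H0,H3,H2,H0,H3,H3] ; pick H3
  Q 126.160.181.69: descend 011111101010 ; hops seen [H0] ; pick H0
  + 126.170.235.250/32 (H0) depth=32
  Q 126.170.235.250: descend 01111110101010101110101111111010 ; hops seen [H0,H3,H0] ; pick H0
  Q 59.55.172.156: descend 001 ; hops seen [∅] ; pick no-route
  del 41.54.0.0/16 (clear depth 16)
  + 126.170.235.0/24 (H0) depth=24
  del 41.54.16.0/20 (clear depth 20)
  + 0.0.0.0/0 (H1) depth=0
  + 126.0.0.0/8 (H0) depth=8
  Q 126.160.0.71: descend 011111101010 ; hops seen [H1,H0,H0] ; pick H0
  Q 41.54.19.15: descend 0010100100110110000100110 ; hops seen [H1,H0,H0,H3] ; pick H3
  Q 126.170.235.250: descend 01111110101010101110101111111010 ; hops seen [H1,H0,H0,H3,H0,H0] ; pick H0
  Q 126.170.93.157: descend 0111111010101010 ; hops seen [H1,H0,H0,H3] ; pick H3
  + 126.170.235.250/32 (H0) depth=32
  + 0.0.0.0/0 (H1) depth=0
  + 126.160.0.0/12 (H0) depth=12
  Q 126.170.0.1: descend 0111111010101010 ; hops seen [H1,H0,H0,H3] ; pick H3
  + 126.170.235.0/24 (H3) depth=24

== LOOKUPS ==
["H2","no-route","H2","no-route","H3","H3","H0","H0","no-route","H0","H3","H0","H3","H3"]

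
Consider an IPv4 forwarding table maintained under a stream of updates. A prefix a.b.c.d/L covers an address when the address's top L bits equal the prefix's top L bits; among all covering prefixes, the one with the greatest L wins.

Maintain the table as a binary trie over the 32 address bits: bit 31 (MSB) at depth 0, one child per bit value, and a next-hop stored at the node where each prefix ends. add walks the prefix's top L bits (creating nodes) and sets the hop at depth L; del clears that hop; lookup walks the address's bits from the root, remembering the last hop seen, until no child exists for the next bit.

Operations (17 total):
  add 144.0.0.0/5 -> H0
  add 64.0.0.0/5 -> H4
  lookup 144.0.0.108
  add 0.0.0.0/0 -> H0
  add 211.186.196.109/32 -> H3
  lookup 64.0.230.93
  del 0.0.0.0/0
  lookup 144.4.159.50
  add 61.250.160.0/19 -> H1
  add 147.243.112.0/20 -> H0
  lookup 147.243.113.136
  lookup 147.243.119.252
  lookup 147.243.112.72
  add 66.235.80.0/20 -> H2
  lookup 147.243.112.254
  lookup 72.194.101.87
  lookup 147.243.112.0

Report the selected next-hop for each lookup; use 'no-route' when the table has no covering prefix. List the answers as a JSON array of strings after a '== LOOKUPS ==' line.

Process each operation:
  add 144.0.0.0/5 -> H0 at depth 5
  add 64.0.0.0/5 -> H4 at depth 5
  Q 144.0.0.108: descend 10010 ; hops seen [H0] ; pick H0
  add 0.0.0.0/0 -> H0 at depth 0
  add 211.186.196.109/32 -> H3 at depth 32
  Q 64.0.230.93: descend 01000 ; hops seen [H0,H4] ; pick H4
  - 0.0.0.0/0 clear@0
  Q 144.4.159.50: descend 10010 ; hops seen [H0] ; pick H0
  add 61.250.160.0/19 -> H1 at depth 19
  add 147.243.112.0/20 -> H0 at depth 20
  Q 147.243.113.136: descend 10010011111100110111 ; hops seen [H0,H0] ; pick H0
  Q 147.243.119.252: descend 10010011111100110111 ; hops seen [H0,H0] ; pick H0
  Q 147.243.112.72: descend 10010011111100110111 ; hops seen [H0,H0] ; pick H0
  add 66.235.80.0/20 -> H2 at depth 20
  Q 147.243.112.254: descend 10010011111100110111 ; hops seen [H0,H0] ; pick H0
  Q 72.194.101.87: descend 0100 ; hops seen [∅] ; pick no-route
  Q 147.243.112.0: descend 10010011111100110111 ; hops seen [H0,H0] ; pick H0

== LOOKUPS ==
["H0","H4","H0","H0","H0","H0","H0","no-route","H0"]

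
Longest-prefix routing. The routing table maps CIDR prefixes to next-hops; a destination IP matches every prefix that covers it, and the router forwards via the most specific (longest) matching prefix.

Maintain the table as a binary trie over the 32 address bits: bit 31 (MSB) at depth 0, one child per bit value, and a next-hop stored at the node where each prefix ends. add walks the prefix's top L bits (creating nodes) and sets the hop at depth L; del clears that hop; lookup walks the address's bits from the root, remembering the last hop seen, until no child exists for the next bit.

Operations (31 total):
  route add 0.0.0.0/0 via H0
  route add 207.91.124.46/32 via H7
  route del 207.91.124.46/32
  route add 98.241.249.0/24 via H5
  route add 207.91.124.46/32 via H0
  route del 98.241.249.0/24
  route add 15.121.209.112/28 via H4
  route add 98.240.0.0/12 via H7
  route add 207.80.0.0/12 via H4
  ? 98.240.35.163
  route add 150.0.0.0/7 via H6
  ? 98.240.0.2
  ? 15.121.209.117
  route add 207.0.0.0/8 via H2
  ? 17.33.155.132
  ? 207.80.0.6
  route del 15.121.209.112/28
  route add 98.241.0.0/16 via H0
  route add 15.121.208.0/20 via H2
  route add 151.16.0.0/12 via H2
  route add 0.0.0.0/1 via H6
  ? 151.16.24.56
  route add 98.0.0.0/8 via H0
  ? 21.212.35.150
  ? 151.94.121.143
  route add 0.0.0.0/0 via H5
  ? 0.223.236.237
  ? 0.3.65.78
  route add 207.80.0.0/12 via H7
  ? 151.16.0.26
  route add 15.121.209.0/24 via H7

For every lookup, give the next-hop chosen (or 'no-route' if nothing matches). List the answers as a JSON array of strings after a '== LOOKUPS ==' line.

Trace:
  add 0.0.0.0/0 -> H0 at depth 0
  add 207.91.124.46/32 -> H7 at depth 32
  - 207.91.124.46/32 clear@32
  add 98.241.249.0/24 -> H5 at depth 24
  add 207.91.124.46/32 -> H0 at depth 32
  - 98.241.249.0/24 clear@24
  add 15.121.209.112/28 -> H4 at depth 28
  add 98.240.0.0/12 -> H7 at depth 12
  add 207.80.0.0/12 -> H4 at depth 12
  lookup 98.240.35.163: bits 011000101111000 walk d0:H0→d1:-→d2:-→d3:-→d4:-→d5:-→d6:-→d7:-→d8:-→d9:-→d10:-→d11:-→d12:H7→d13:-→d14:-→d15:- -> H7
  add 150.0.0.0/7 -> H6 at depth 7
  lookup 98.240.0.2: bits 011000101111000 walk d0:H0→d1:-→d2:-→d3:-→d4:-→d5:-→d6:-→d7:-→d8:-→d9:-→d10:-→d11:-→d12:H7→d13:-→d14:-→d15:- -> H7
  lookup 15.121.209.117: bits 0000111101111001110100010111 walk d0:H0→d1:-→d2:-→d3:-→d4:-→d5:-→d6:-→d7:-→d8:-→d9:-→d10:-→d11:-→d12:-→d13:-→d14:-→d15:-→d16:-→d17:-→d18:-→d19:-→d20:-→d21:-→d22:-→d23:-→d24:-→d25:-→d26:-→d27:-→d28:H4 -> H4
  add 207.0.0.0/8 -> H2 at depth 8
  lookup 17.33.155.132: bits 000 walk d0:H0→d1:-→d2:-→d3:- -> H0
  lookup 207.80.0.6: bits 110011110101 walk d0:H0→d1:-→d2:-→d3:-→d4:-→d5:-→d6:-→d7:-→d8:H2→d9:-→d10:-→d11:-→d12:H4 -> H4
  - 15.121.209.112/28 clear@28
  add 98.241.0.0/16 -> H0 at depth 16
  add 15.121.208.0/20 -> H2 at depth 20
  add 151.16.0.0/12 -> H2 at depth 12
  add 0.0.0.0/1 -> H6 at depth 1
  lookup 151.16.24.56: bits 100101110001 walk d0:H0→d1:-→d2:-→d3:-→d4:-→d5:-→d6:-→d7:H6→d8:-→d9:-→d10:-→d11:-→d12:H2 -> H2
  add 98.0.0.0/8 -> H0 at depth 8
  lookup 21.212.35.150: bits 000 walk d0:H0→d1:H6→d2:-→d3:- -> H6
  lookup 151.94.121.143: bits 100101110 walk d0:H0→d1:-→d2:-→d3:-→d4:-→d5:-→d6:-→d7:H6→d8:-→d9:- -> H6
  add 0.0.0.0/0 -> H5 at depth 0
  lookup 0.223.236.237: bits 0000 walk d0:H5→d1:H6→d2:-→d3:-→d4:- -> H6
  lookup 0.3.65.78: bits 0000 walk d0:H5→d1:H6→d2:-→d3:-→d4:- -> H6
  add 207.80.0.0/12 -> H7 at depth 12
  lookup 151.16.0.26: bits 100101110001 walk d0:H5→d1:-→d2:-→d3:-→d4:-→d5:-→d6:-→d7:H6→d8:-→d9:-→d10:-→d11:-→d12:H2 -> H2
  add 15.121.209.0/24 -> H7 at depth 24

== LOOKUPS ==
["H7","H7","H4","H0","H4","H2","H6","H6","H6","H6","H2"]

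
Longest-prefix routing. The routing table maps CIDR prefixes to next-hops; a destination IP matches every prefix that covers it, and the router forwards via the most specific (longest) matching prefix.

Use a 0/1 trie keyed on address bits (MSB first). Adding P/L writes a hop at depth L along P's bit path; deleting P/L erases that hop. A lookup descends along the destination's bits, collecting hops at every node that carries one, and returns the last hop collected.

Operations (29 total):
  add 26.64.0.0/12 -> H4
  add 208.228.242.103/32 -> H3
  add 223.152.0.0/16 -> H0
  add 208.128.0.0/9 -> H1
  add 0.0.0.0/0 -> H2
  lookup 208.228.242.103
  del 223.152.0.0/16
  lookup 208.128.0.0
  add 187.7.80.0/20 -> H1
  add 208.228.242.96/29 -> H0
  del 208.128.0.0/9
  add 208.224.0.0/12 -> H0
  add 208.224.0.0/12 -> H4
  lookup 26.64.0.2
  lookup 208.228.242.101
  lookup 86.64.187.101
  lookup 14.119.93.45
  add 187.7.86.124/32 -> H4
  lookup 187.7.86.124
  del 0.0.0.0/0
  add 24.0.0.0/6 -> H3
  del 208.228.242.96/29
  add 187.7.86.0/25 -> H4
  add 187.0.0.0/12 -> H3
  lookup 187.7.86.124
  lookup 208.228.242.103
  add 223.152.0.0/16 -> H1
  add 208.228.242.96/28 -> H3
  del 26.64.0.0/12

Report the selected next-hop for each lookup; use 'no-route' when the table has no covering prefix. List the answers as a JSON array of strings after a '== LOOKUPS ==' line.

Apply in order:
  + 26.64.0.0/12 (H4) depth=12
  + 208.228.242.103/32 (H3) depth=32
  + 223.152.0.0/16 (H0) depth=16
  + 208.128.0.0/9 (H1) depth=9
  + 0.0.0.0/0 (H2) depth=0
  ? 208.228.242.103  path d0:H2→d1:-→d2:-→d3:-→d4:-→d5:-→d6:-→d7:-→d8:-→d9:H1→d10:-→d11:-→d12:-→d13:-→d14:-→d15:-→d16:-→d17:-→d18:-→d19:-→d20:-→d21:-→d22:-→d23:-→d24:-→d25:-→d26:-→d27:-→d28:-→d29:-→d30:-→d31:-→d32:H3  best=H3
  - 223.152.0.0/16 clear@16
  ? 208.128.0.0  path d0:H2→d1:-→d2:-→d3:-→d4:-→d5:-→d6:-→d7:-→d8:-→d9:H1  best=H1
  + 187.7.80.0/20 (H1) depth=20
  + 208.228.242.96/29 (H0) depth=29
  - 208.128.0.0/9 clear@9
  + 208.224.0.0/12 (H0) depth=12
  + 208.224.0.0/12 (H4) depth=12
  ? 26.64.0.2  path d0:H2→d1:-→d2:-→d3:-→d4:-→d5:-→d6:-→d7:-→d8:-→d9:-→d10:-→d11:-→d12:H4  best=H4
  ? 208.228.242.101  path d0:H2→d1:-→d2:-→d3:-→d4:-→d5:-→d6:-→d7:-→d8:-→d9:-→d10:-→d11:-→d12:H4→d13:-→d14:-→d15:-→d16:-→d17:-→d18:-→d19:-→d20:-→d21:-→d22:-→d23:-→d24:-→d25:-→d26:-→d27:-→d28:-→d29:H0→d30:-  best=H0
  ? 86.64.187.101  path d0:H2→d1:-  best=H2
  ? 14.119.93.45  path d0:H2→d1:-→d2:-→d3:-  best=H2
  + 187.7.86.124/32 (H4) depth=32
  ? 187.7.86.124  path d0:H2→d1:-→d2:-→d3:-→d4:-→d5:-→d6:-→d7:-→d8:-→d9:-→d10:-→d11:-→d12:-→d13:-→d14:-→d15:-→d16:-→d17:-→d18:-→d19:-→d20:H1→d21:-→d22:-→d23:-→d24:-→d25:-→d26:-→d27:-→d28:-→d29:-→d30:-→d31:-→d32:H4  best=H4
  - 0.0.0.0/0 clear@0
  + 24.0.0.0/6 (H3) depth=6
  - 208.228.242.96/29 clear@29
  + 187.7.86.0/25 (H4) depth=25
  + 187.0.0.0/12 (H3) depth=12
  ? 187.7.86.124  path d0:-→d1:-→d2:-→d3:-→d4:-→d5:-→d6:-→d7:-→d8:-→d9:-→d10:-→d11:-→d12:H3→d13:-→d14:-→d15:-→d16:-→d17:-→d18:-→d19:-→d20:H1→d21:-→d22:-→d23:-→d24:-→d25:H4→d26:-→d27:-→d28:-→d29:-→d30:-→d31:-→d32:H4  best=H4
  ? 208.228.242.103  path d0:-→d1:-→d2:-→d3:-→d4:-→d5:-→d6:-→d7:-→d8:-→d9:-→d10:-→d11:-→d12:H4→d13:-→d14:-→d15:-→d16:-→d17:-→d18:-→d19:-→d20:-→d21:-→d22:-→d23:-→d24:-→d25:-→d26:-→d27:-→d28:-→d29:-→d30:-→d31:-→d32:H3  best=H3
  + 223.152.0.0/16 (H1) depth=16
  + 208.228.242.96/28 (H3) depth=28
  - 26.64.0.0/12 clear@12

== LOOKUPS ==
["H3","H1","H4","H0","H2","H2","H4","H4","H3"]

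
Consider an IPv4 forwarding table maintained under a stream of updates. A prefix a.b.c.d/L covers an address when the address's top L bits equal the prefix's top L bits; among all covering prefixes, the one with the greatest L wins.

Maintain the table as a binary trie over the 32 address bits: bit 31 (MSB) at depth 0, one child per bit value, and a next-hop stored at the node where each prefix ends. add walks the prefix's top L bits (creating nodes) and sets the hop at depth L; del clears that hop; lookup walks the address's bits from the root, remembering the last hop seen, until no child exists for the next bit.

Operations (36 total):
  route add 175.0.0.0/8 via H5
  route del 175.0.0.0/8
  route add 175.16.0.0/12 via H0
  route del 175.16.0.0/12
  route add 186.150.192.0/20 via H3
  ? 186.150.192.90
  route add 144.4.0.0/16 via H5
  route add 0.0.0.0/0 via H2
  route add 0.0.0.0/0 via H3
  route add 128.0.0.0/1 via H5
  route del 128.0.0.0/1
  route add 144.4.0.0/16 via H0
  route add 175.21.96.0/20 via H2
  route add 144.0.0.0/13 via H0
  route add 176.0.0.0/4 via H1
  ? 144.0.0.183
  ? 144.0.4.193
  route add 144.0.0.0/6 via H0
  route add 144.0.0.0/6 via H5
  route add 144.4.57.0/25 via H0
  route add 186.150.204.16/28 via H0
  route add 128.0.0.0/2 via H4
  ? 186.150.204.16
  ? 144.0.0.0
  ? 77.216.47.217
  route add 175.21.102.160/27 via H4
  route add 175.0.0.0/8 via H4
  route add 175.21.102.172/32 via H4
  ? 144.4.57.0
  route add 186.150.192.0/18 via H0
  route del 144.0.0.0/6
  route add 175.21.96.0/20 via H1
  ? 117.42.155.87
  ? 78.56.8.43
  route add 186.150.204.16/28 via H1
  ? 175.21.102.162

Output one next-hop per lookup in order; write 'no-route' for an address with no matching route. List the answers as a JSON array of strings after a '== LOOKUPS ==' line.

Apply in order:
  + 175.0.0.0/8 (H5) depth=8
  - 175.0.0.0/8 clear@8
  + 175.16.0.0/12 (H0) depth=12
  - 175.16.0.0/12 clear@12
  + 186.150.192.0/20 (H3) depth=20
  Q 186.150.192.90: descend 10111010100101101100 ; hops seen [H3] ; pick H3
  + 144.4.0.0/16 (H5) depth=16
  + 0.0.0.0/0 (H2) depth=0
  + 0.0.0.0/0 (H3) depth=0
  + 128.0.0.0/1 (H5) depth=1
  - 128.0.0.0/1 clear@1
  + 144.4.0.0/16 (H0) depth=16
  + 175.21.96.0/20 (H2) depth=20
  + 144.0.0.0/13 (H0) depth=13
  + 176.0.0.0/4 (H1) depth=4
  Q 144.0.0.183: descend 1001000000000 ; hops seen [H3,H0] ; pick H0
  Q 144.0.4.193: descend 1001000000000 ; hops seen [H3,H0] ; pick H0
  + 144.0.0.0/6 (H0) depth=6
  + 144.0.0.0/6 (H5) depth=6
  + 144.4.57.0/25 (H0) depth=25
  + 186.150.204.16/28 (H0) depth=28
  + 128.0.0.0/2 (H4) depth=2
  Q 186.150.204.16: descend 1011101010010110110011000001 ; hops seen [H3,H4,H1,H3,H0] ; pick H0
  Q 144.0.0.0: descend 1001000000000 ; hops seen [H3,H4,H5,H0] ; pick H0
  Q 77.216.47.217: descend ε ; hops seen [H3] ; pick H3
  + 175.21.102.160/27 (H4) depth=27
  + 175.0.0.0/8 (H4) depth=8
  + 175.21.102.172/32 (H4) depth=32
  Q 144.4.57.0: descend 1001000000000100001110010 ; hops seen [H3,H4,H5,H0,H0,H0] ; pick H0
  + 186.150.192.0/18 (H0) depth=18
  - 144.0.0.0/6 clear@6
  + 175.21.96.0/20 (H1) depth=20
  Q 117.42.155.87: descend ε ; hops seen [H3] ; pick H3
  Q 78.56.8.43: descend ε ; hops seen [H3] ; pick H3
  + 186.150.204.16/28 (H1) depth=28
  Q 175.21.102.162: descend 1010111100010101011001101010 ; hops seen [H3,H4,H4,H1,H4] ; pick H4

== LOOKUPS ==
["H3","H0","H0","H0","H0","H3","H0","H3","H3","H4"]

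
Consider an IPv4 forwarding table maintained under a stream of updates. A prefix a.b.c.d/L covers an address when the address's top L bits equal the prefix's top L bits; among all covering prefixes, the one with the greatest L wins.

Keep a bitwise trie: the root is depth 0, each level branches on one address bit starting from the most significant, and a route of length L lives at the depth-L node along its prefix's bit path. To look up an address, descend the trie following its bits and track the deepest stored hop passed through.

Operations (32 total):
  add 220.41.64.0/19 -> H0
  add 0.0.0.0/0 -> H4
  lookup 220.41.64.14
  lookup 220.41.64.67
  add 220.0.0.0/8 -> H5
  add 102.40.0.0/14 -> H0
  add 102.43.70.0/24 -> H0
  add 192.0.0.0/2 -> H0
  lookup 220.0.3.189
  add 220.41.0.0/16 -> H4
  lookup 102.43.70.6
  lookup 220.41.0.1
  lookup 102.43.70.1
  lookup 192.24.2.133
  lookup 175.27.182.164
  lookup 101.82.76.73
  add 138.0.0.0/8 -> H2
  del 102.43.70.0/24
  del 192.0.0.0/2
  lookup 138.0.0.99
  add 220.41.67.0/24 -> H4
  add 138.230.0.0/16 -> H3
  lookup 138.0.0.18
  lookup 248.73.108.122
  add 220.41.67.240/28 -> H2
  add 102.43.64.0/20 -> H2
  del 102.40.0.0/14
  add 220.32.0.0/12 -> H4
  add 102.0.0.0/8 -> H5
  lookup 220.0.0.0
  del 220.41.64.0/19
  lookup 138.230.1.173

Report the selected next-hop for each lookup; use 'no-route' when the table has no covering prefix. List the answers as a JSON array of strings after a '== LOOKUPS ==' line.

Apply in order:
  + 220.41.64.0/19 (H0) depth=19
  + 0.0.0.0/0 (H4) depth=0
  ? 220.41.64.14  path d0:H4→d1:-→d2:-→d3:-→d4:-→d5:-→d6:-→d7:-→d8:-→d9:-→d10:-→d11:-→d12:-→d13:-→d14:-→d15:-→d16:-→d17:-→d18:-→d19:H0  best=H0
  ? 220.41.64.67  path d0:H4→d1:-→d2:-→d3:-→d4:-→d5:-→d6:-→d7:-→d8:-→d9:-→d10:-→d11:-→d12:-→d13:-→d14:-→d15:-→d16:-→d17:-→d18:-→d19:H0  best=H0
  + 220.0.0.0/8 (H5) depth=8
  + 102.40.0.0/14 (H0) depth=14
  + 102.43.70.0/24 (H0) depth=24
  + 192.0.0.0/2 (H0) depth=2
  ? 220.0.3.189  path d0:H4→d1:-→d2:H0→d3:-→d4:-→d5:-→d6:-→d7:-→d8:H5→d9:-→d10:-  best=H5
  + 220.41.0.0/16 (H4) depth=16
  ? 102.43.70.6  path d0:H4→d1:-→d2:-→d3:-→d4:-→d5:-→d6:-→d7:-→d8:-→d9:-→d10:-→d11:-→d12:-→d13:-→d14:H0→d15:-→d16:-→d17:-→d18:-→d19:-→d20:-→d21:-→d22:-→d23:-→d24:H0  best=H0
  ? 220.41.0.1  path d0:H4→d1:-→d2:H0→d3:-→d4:-→d5:-→d6:-→d7:-→d8:H5→d9:-→d10:-→d11:-→d12:-→d13:-→d14:-→d15:-→d16:H4→d17:-  best=H4
  ? 102.43.70.1  path d0:H4→d1:-→d2:-→d3:-→d4:-→d5:-→d6:-→d7:-→d8:-→d9:-→d10:-→d11:-→d12:-→d13:-→d14:H0→d15:-→d16:-→d17:-→d18:-→d19:-→d20:-→d21:-→d22:-→d23:-→d24:H0  best=H0
  ? 192.24.2.133  path d0:H4→d1:-→d2:H0→d3:-  best=H0
  ? 175.27.182.164  path d0:H4→d1:-  best=H4
  ? 101.82.76.73  path d0:H4→d1:-→d2:-→d3:-→d4:-→d5:-→d6:-  best=H4
  + 138.0.0.0/8 (H2) depth=8
  del 102.43.70.0/24 (clear depth 24)
  del 192.0.0.0/2 (clear depth 2)
  ? 138.0.0.99  path d0:H4→d1:-→d2:-→d3:-→d4:-→d5:-→d6:-→d7:-→d8:H2  best=H2
  + 220.41.67.0/24 (H4) depth=24
  + 138.230.0.0/16 (H3) depth=16
  ? 138.0.0.18  path d0:H4→d1:-→d2:-→d3:-→d4:-→d5:-→d6:-→d7:-→d8:H2  best=H2
  ? 248.73.108.122  path d0:H4→d1:-→d2:-  best=H4
  + 220.41.67.240/28 (H2) depth=28
  + 102.43.64.0/20 (H2) depth=20
  del 102.40.0.0/14 (clear depth 14)
  + 220.32.0.0/12 (H4) depth=12
  + 102.0.0.0/8 (H5) depth=8
  ? 220.0.0.0  path d0:H4→d1:-→d2:-→d3:-→d4:-→d5:-→d6:-→d7:-→d8:H5→d9:-→d10:-  best=H5
  del 220.41.64.0/19 (clear depth 19)
  ? 138.230.1.173  path d0:H4→d1:-→d2:-→d3:-→d4:-→d5:-→d6:-→d7:-→d8:H2→d9:-→d10:-→d11:-→d12:-→d13:-→d14:-→d15:-→d16:H3  best=H3

== LOOKUPS ==
["H0","H0","H5","H0","H4","H0","H0","H4","H4","H2","H2","H4","H5","H3"]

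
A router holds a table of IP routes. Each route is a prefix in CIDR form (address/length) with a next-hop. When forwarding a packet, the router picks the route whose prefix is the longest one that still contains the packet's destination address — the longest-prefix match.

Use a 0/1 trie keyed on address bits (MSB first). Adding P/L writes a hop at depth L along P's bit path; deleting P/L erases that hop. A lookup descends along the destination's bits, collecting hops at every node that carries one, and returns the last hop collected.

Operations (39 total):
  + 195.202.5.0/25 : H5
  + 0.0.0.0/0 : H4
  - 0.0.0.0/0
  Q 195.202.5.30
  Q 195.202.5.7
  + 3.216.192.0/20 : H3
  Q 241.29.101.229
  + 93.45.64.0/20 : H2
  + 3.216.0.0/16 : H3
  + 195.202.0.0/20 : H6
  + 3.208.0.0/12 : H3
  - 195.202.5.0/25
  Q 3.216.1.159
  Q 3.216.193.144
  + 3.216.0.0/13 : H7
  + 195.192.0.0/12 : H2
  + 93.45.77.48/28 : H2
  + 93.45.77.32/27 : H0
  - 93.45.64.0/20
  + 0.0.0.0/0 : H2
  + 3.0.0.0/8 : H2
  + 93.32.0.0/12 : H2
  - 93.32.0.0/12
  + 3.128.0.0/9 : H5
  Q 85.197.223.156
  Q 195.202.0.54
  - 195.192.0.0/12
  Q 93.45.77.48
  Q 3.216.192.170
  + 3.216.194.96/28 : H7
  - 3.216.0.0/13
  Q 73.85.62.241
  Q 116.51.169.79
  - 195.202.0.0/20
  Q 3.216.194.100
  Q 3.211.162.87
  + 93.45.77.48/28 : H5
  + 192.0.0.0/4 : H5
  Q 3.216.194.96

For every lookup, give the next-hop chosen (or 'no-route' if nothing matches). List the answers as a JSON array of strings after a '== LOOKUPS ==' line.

Apply in order:
  add 195.202.5.0/25 -> H5 at depth 25
  add 0.0.0.0/0 -> H4 at depth 0
  del 0.0.0.0/0 (clear depth 0)
  Q 195.202.5.30: descend 1100001111001010000001010 ; hops seen [H5] ; pick H5
  Q 195.202.5.7: descend 1100001111001010000001010 ; hops seen [H5] ; pick H5
  add 3.216.192.0/20 -> H3 at depth 20
  Q 241.29.101.229: descend 11 ; hops seen [∅] ; pick no-route
  add 93.45.64.0/20 -> H2 at depth 20
  add 3.216.0.0/16 -> H3 at depth 16
  add 195.202.0.0/20 -> H6 at depth 20
  add 3.208.0.0/12 -> H3 at depth 12
  del 195.202.5.0/25 (clear depth 25)
  Q 3.216.1.159: descend 0000001111011000 ; hops seen [H3,H3] ; pick H3
  Q 3.216.193.144: descend 00000011110110001100 ; hops seen [H3,H3,H3] ; pick H3
  add 3.216.0.0/13 -> H7 at depth 13
  add 195.192.0.0/12 -> H2 at depth 12
  add 93.45.77.48/28 -> H2 at depth 28
  add 93.45.77.32/27 -> H0 at depth 27
  del 93.45.64.0/20 (clear depth 20)
  add 0.0.0.0/0 -> H2 at depth 0
  add 3.0.0.0/8 -> H2 at depth 8
  add 93.32.0.0/12 -> H2 at depth 12
  del 93.32.0.0/12 (clear depth 12)
  add 3.128.0.0/9 -> H5 at depth 9
  Q 85.197.223.156: descend 0101 ; hops seen [H2] ; pick H2
  Q 195.202.0.54: descend 110000111100101000000 ; hops seen [H2,H2,H6] ; pick H6
  del 195.192.0.0/12 (clear depth 12)
  Q 93.45.77.48: descend 0101110100101101010011010011 ; hops seen [H2,H0,H2] ; pick H2
  Q 3.216.192.170: descend 00000011110110001100 ; hops seen [H2,H2,H5,H3,H7,H3,H3] ; pick H3
  add 3.216.194.96/28 -> H7 at depth 28
  del 3.216.0.0/13 (clear depth 13)
  Q 73.85.62.241: descend 010 ; hops seen [H2] ; pick H2
  Q 116.51.169.79: descend 01 ; hops seen [H2] ; pick H2
  del 195.202.0.0/20 (clear depth 20)
  Q 3.216.194.100: descend 0000001111011000110000100110 ; hops seen [H2,H2,H5,H3,H3,H3,H7] ; pick H7
  Q 3.211.162.87: descend 000000111101 ; hops seen [H2,H2,H5,H3] ; pick H3
  add 93.45.77.48/28 -> H5 at depth 28
  add 192.0.0.0/4 -> H5 at depth 4
  Q 3.216.194.96: descend 0000001111011000110000100110 ; hops seen [H2,H2,H5,H3,H3,H3,H7] ; pick H7

== LOOKUPS ==
["H5","H5","no-route","H3","H3","H2","H6","H2","H3","H2","H2","H7","H3","H7"]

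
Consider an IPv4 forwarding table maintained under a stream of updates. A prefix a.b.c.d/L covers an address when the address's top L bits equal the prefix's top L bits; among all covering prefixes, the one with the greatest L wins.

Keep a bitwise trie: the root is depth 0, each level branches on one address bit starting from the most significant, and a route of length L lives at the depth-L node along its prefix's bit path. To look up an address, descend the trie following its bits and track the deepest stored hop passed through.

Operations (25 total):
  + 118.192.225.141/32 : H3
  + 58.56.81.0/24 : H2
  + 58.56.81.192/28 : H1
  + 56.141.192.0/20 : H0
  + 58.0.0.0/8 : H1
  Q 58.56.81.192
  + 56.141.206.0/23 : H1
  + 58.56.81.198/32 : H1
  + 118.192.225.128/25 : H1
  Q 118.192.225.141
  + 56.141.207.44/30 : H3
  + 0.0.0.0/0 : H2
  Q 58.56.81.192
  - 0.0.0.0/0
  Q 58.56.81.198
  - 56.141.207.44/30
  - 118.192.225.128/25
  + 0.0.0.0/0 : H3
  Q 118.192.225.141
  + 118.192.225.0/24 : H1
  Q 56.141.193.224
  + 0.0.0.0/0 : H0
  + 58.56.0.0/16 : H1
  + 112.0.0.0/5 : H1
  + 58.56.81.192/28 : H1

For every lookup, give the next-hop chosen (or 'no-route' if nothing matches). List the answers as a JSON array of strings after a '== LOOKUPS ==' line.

Trace:
  + 118.192.225.141/32 (H3) depth=32
  + 58.56.81.0/24 (H2) depth=24
  + 58.56.81.192/28 (H1) depth=28
  + 56.141.192.0/20 (H0) depth=20
  + 58.0.0.0/8 (H1) depth=8
  ? 58.56.81.192  path d0:-→d1:-→d2:-→d3:-→d4:-→d5:-→d6:-→d7:-→d8:H1→d9:-→d10:-→d11:-→d12:-→d13:-→d14:-→d15:-→d16:-→d17:-→d18:-→d19:-→d20:-→d21:-→d22:-→d23:-→d24:H2→d25:-→d26:-→d27:-→d28:H1  best=H1
  + 56.141.206.0/23 (H1) depth=23
  + 58.56.81.198/32 (H1) depth=32
  + 118.192.225.128/25 (H1) depth=25
  ? 118.192.225.141  path d0:-→d1:-→d2:-→d3:-→d4:-→d5:-→d6:-→d7:-→d8:-→d9:-→d10:-→d11:-→d12:-→d13:-→d14:-→d15:-→d16:-→d17:-→d18:-→d19:-→d20:-→d21:-→d22:-→d23:-→d24:-→d25:H1→d26:-→d27:-→d28:-→d29:-→d30:-→d31:-→d32:H3  best=H3
  + 56.141.207.44/30 (H3) depth=30
  + 0.0.0.0/0 (H2) depth=0
  ? 58.56.81.192  path d0:H2→d1:-→d2:-→d3:-→d4:-→d5:-→d6:-→d7:-→d8:H1→d9:-→d10:-→d11:-→d12:-→d13:-→d14:-→d15:-→d16:-→d17:-→d18:-→d19:-→d20:-→d21:-→d22:-→d23:-→d24:H2→d25:-→d26:-→d27:-→d28:H1→d29:-  best=H1
  - 0.0.0.0/0 clear@0
  ? 58.56.81.198  path d0:-→d1:-→d2:-→d3:-→d4:-→d5:-→d6:-→d7:-→d8:H1→d9:-→d10:-→d11:-→d12:-→d13:-→d14:-→d15:-→d16:-→d17:-→d18:-→d19:-→d20:-→d21:-→d22:-→d23:-→d24:H2→d25:-→d26:-→d27:-→d28:H1→d29:-→d30:-→d31:-→d32:H1  best=H1
  - 56.141.207.44/30 clear@30
  - 118.192.225.128/25 clear@25
  + 0.0.0.0/0 (H3) depth=0
  ? 118.192.225.141  path d0:H3→d1:-→d2:-→d3:-→d4:-→d5:-→d6:-→d7:-→d8:-→d9:-→d10:-→d11:-→d12:-→d13:-→d14:-→d15:-→d16:-→d17:-→d18:-→d19:-→d20:-→d21:-→d22:-→d23:-→d24:-→d25:-→d26:-→d27:-→d28:-→d29:-→d30:-→d31:-→d32:H3  best=H3
  + 118.192.225.0/24 (H1) depth=24
  ? 56.141.193.224  path d0:H3→d1:-→d2:-→d3:-→d4:-→d5:-→d6:-→d7:-→d8:-→d9:-→d10:-→d11:-→d12:-→d13:-→d14:-→d15:-→d16:-→d17:-→d18:-→d19:-→d20:H0  best=H0
  + 0.0.0.0/0 (H0) depth=0
  + 58.56.0.0/16 (H1) depth=16
  + 112.0.0.0/5 (H1) depth=5
  + 58.56.81.192/28 (H1) depth=28

== LOOKUPS ==
["H1","H3","H1","H1","H3","H0"]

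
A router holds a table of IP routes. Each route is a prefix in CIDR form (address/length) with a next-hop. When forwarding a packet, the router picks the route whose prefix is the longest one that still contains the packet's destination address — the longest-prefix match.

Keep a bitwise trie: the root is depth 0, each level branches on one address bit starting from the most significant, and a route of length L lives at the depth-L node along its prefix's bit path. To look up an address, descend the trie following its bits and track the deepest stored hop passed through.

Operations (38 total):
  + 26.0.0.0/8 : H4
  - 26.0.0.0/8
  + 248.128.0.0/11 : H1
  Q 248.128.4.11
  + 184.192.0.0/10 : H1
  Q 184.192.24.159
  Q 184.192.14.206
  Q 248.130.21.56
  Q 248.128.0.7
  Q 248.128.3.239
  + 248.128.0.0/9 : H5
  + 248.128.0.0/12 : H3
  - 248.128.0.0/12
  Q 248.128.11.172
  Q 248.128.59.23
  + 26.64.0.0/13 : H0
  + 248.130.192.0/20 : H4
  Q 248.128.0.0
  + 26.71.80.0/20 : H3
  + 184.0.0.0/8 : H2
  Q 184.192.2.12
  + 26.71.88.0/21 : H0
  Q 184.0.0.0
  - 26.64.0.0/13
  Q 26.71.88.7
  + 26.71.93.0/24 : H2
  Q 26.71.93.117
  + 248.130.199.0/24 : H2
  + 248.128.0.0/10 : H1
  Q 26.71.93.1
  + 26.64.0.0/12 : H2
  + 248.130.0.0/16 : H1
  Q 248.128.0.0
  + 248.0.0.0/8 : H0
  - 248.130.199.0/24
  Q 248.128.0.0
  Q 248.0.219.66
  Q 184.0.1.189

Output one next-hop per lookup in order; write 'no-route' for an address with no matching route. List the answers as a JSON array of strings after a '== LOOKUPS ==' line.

Apply in order:
  + 26.0.0.0/8 (H4) depth=8
  del 26.0.0.0/8 (clear depth 8)
  + 248.128.0.0/11 (H1) depth=11
  ? 248.128.4.11  path d0:-→d1:-→d2:-→d3:-→d4:-→d5:-→d6:-→d7:-→d8:-→d9:-→d10:-→d11:H1  best=H1
  + 184.192.0.0/10 (H1) depth=10
  ? 184.192.24.159  path d0:-→d1:-→d2:-→d3:-→d4:-→d5:-→d6:-→d7:-→d8:-→d9:-→d10:H1  best=H1
  ? 184.192.14.206  path d0:-→d1:-→d2:-→d3:-→d4:-→d5:-→d6:-→d7:-→d8:-→d9:-→d10:H1  best=H1
  ? 248.130.21.56  path d0:-→d1:-→d2:-→d3:-→d4:-→d5:-→d6:-→d7:-→d8:-→d9:-→d10:-→d11:H1  best=H1
  ? 248.128.0.7  path d0:-→d1:-→d2:-→d3:-→d4:-→d5:-→d6:-→d7:-→d8:-→d9:-→d10:-→d11:H1  best=H1
  ? 248.128.3.239  path d0:-→d1:-→d2:-→d3:-→d4:-→d5:-→d6:-→d7:-→d8:-→d9:-→d10:-→d11:H1  best=H1
  + 248.128.0.0/9 (H5) depth=9
  + 248.128.0.0/12 (H3) depth=12
  del 248.128.0.0/12 (clear depth 12)
  ? 248.128.11.172  path d0:-→d1:-→d2:-→d3:-→d4:-→d5:-→d6:-→d7:-→d8:-→d9:H5→d10:-→d11:H1→d12:-  best=H1
  ? 248.128.59.23  path d0:-→d1:-→d2:-→d3:-→d4:-→d5:-→d6:-→d7:-→d8:-→d9:H5→d10:-→d11:H1→d12:-  best=H1
  + 26.64.0.0/13 (H0) depth=13
  + 248.130.192.0/20 (H4) depth=20
  ? 248.128.0.0  path d0:-→d1:-→d2:-→d3:-→d4:-→d5:-→d6:-→d7:-→d8:-→d9:H5→d10:-→d11:H1→d12:-→d13:-→d14:-  best=H1
  + 26.71.80.0/20 (H3) depth=20
  + 184.0.0.0/8 (H2) depth=8
  ? 184.192.2.12  path d0:-→d1:-→d2:-→d3:-→d4:-→d5:-→d6:-→d7:-→d8:H2→d9:-→d10:H1  best=H1
  + 26.71.88.0/21 (H0) depth=21
  ? 184.0.0.0  path d0:-→d1:-→d2:-→d3:-→d4:-→d5:-→d6:-→d7:-→d8:H2  best=H2
  del 26.64.0.0/13 (clear depth 13)
  ? 26.71.88.7  path d0:-→d1:-→d2:-→d3:-→d4:-→d5:-→d6:-→d7:-→d8:-→d9:-→d10:-→d11:-→d12:-→d13:-→d14:-→d15:-→d16:-→d17:-→d18:-→d19:-→d20:H3→d21:H0  best=H0
  + 26.71.93.0/24 (H2) depth=24
  ? 26.71.93.117  path d0:-→d1:-→d2:-→d3:-→d4:-→d5:-→d6:-→d7:-→d8:-→d9:-→d10:-→d11:-→d12:-→d13:-→d14:-→d15:-→d16:-→d17:-→d18:-→d19:-→d20:H3→d21:H0→d22:-→d23:-→d24:H2  best=H2
  + 248.130.199.0/24 (H2) depth=24
  + 248.128.0.0/10 (H1) depth=10
  ? 26.71.93.1  path d0:-→d1:-→d2:-→d3:-→d4:-→d5:-→d6:-→d7:-→d8:-→d9:-→d10:-→d11:-→d12:-→d13:-→d14:-→d15:-→d16:-→d17:-→d18:-→d19:-→d20:H3→d21:H0→d22:-→d23:-→d24:H2  best=H2
  + 26.64.0.0/12 (H2) depth=12
  + 248.130.0.0/16 (H1) depth=16
  ? 248.128.0.0  path d0:-→d1:-→d2:-→d3:-→d4:-→d5:-→d6:-→d7:-→d8:-→d9:H5→d10:H1→d11:H1→d12:-→d13:-→d14:-  best=H1
  + 248.0.0.0/8 (H0) depth=8
  del 248.130.199.0/24 (clear depth 24)
  ? 248.128.0.0  path d0:-→d1:-→d2:-→d3:-→d4:-→d5:-→d6:-→d7:-→d8:H0→d9:H5→d10:H1→d11:H1→d12:-→d13:-→d14:-  best=H1
  ? 248.0.219.66  path d0:-→d1:-→d2:-→d3:-→d4:-→d5:-→d6:-→d7:-→d8:H0  best=H0
  ? 184.0.1.189  path d0:-→d1:-→d2:-→d3:-→d4:-→d5:-→d6:-→d7:-→d8:H2  best=H2

== LOOKUPS ==
["H1","H1","H1","H1","H1","H1","H1","H1","H1","H1","H2","H0","H2","H2","H1","H1","H0","H2"]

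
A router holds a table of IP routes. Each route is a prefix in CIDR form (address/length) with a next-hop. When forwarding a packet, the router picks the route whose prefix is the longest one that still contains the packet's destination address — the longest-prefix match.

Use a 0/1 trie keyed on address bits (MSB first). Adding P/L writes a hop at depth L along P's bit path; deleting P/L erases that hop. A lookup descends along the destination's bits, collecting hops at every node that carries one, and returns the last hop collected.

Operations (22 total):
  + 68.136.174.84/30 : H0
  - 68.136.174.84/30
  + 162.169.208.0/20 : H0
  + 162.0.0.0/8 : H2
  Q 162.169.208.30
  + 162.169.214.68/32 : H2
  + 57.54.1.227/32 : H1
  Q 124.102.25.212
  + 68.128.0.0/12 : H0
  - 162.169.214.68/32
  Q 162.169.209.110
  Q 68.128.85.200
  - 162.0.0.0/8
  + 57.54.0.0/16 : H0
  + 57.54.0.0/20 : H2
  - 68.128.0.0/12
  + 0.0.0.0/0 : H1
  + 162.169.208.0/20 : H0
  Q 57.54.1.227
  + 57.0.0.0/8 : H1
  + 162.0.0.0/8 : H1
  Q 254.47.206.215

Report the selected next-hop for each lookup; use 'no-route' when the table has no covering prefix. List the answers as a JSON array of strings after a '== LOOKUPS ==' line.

Trace:
  add 68.136.174.84/30 -> H0 at depth 30
  del 68.136.174.84/30 (clear depth 30)
  add 162.169.208.0/20 -> H0 at depth 20
  add 162.0.0.0/8 -> H2 at depth 8
  ? 162.169.208.30  path d0:-→d1:-→d2:-→d3:-→d4:-→d5:-→d6:-→d7:-→d8:H2→d9:-→d10:-→d11:-→d12:-→d13:-→d14:-→d15:-→d16:-→d17:-→d18:-→d19:-→d20:H0  best=H0
  add 162.169.214.68/32 -> H2 at depth 32
  add 57.54.1.227/32 -> H1 at depth 32
  ? 124.102.25.212  path d0:-→d1:-→d2:-  best=no-route
  add 68.128.0.0/12 -> H0 at depth 12
  del 162.169.214.68/32 (clear depth 32)
  ? 162.169.209.110  path d0:-→d1:-→d2:-→d3:-→d4:-→d5:-→d6:-→d7:-→d8:H2→d9:-→d10:-→d11:-→d12:-→d13:-→d14:-→d15:-→d16:-→d17:-→d18:-→d19:-→d20:H0→d21:-  best=H0
  ? 68.128.85.200  path d0:-→d1:-→d2:-→d3:-→d4:-→d5:-→d6:-→d7:-→d8:-→d9:-→d10:-→d11:-→d12:H0  best=H0
  del 162.0.0.0/8 (clear depth 8)
  add 57.54.0.0/16 -> H0 at depth 16
  add 57.54.0.0/20 -> H2 at depth 20
  del 68.128.0.0/12 (clear depth 12)
  add 0.0.0.0/0 -> H1 at depth 0
  add 162.169.208.0/20 -> H0 at depth 20
  ? 57.54.1.227  path d0:H1→d1:-→d2:-→d3:-→d4:-→d5:-→d6:-→d7:-→d8:-→d9:-→d10:-→d11:-→d12:-→d13:-→d14:-→d15:-→d16:H0→d17:-→d18:-→d19:-→d20:H2→d21:-→d22:-→d23:-→d24:-→d25:-→d26:-→d27:-→d28:-→d29:-→d30:-→d31:-→d32:H1  best=H1
  add 57.0.0.0/8 -> H1 at depth 8
  add 162.0.0.0/8 -> H1 at depth 8
  ? 254.47.206.215  path d0:H1→d1:-  best=H1

== LOOKUPS ==
["H0","no-route","H0","H0","H1","H1"]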